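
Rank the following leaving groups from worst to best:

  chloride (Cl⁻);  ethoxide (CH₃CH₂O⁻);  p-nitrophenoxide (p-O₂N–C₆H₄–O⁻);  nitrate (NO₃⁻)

chloride (Cl⁻): pKₐ(HCl) ≈ -7
nitrate (NO₃⁻): pKₐ(HNO₃) ≈ -1.3
p-nitrophenoxide (p-O₂N–C₆H₄–O⁻): pKₐ(p-nitrophenol) ≈ 7.2
ethoxide (CH₃CH₂O⁻): pKₐ(CH₃CH₂OH) ≈ 16
Reversing gives the worst-to-best order requested.

ethoxide (CH₃CH₂O⁻) < p-nitrophenoxide (p-O₂N–C₆H₄–O⁻) < nitrate (NO₃⁻) < chloride (Cl⁻)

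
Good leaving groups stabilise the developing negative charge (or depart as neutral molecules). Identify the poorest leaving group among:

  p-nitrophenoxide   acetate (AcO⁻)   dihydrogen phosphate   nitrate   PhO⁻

A good leaving group is a weak base: the lower the pKₐ of its conjugate acid, the more readily it departs.
nitrate: pKₐ(HNO₃) ≈ -1.3
dihydrogen phosphate: pKₐ(H₃PO₄) ≈ 2.1
acetate (AcO⁻): pKₐ(CH₃COOH) ≈ 4.8
p-nitrophenoxide: pKₐ(p-nitrophenol) ≈ 7.2
PhO⁻: pKₐ(C₆H₅OH (phenol)) ≈ 10

PhO⁻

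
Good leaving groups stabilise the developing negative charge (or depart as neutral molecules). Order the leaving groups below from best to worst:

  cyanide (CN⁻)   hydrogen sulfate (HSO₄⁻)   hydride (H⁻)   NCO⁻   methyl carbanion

hydrogen sulfate (HSO₄⁻) > NCO⁻ > cyanide (CN⁻) > hydride (H⁻) > methyl carbanion

A good leaving group is a weak base: the lower the pKₐ of its conjugate acid, the more readily it departs.
hydrogen sulfate (HSO₄⁻): pKₐ(H₂SO₄) ≈ -3
NCO⁻: pKₐ(HOCN) ≈ 3.5 — resonance between N and O
cyanide (CN⁻): pKₐ(HCN) ≈ 9.2
hydride (H⁻): pKₐ(H₂) ≈ 36
methyl carbanion: pKₐ(CH₄) ≈ 48 — unstabilised carbanion; the worst conceivable leaving group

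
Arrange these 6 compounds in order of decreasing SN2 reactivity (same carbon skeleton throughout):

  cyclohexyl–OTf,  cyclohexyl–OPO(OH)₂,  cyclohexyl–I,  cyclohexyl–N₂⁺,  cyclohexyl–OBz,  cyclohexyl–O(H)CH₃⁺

cyclohexyl–N₂⁺ > cyclohexyl–OTf > cyclohexyl–I > cyclohexyl–O(H)CH₃⁺ > cyclohexyl–OPO(OH)₂ > cyclohexyl–OBz

Same R in every case — rank the leaving groups.
The more stable X⁻ (or X) is on its own — i.e. the weaker a base it is — the better a leaving group it makes.
cyclohexyl–N₂⁺ loses N₂: no meaningful conjugate acid; N₂ departs as an exceptionally stable neutral molecule
cyclohexyl–OTf loses OTf⁻: pKₐ(CF₃SO₃H (triflic acid)) ≈ -14
cyclohexyl–I loses I⁻: pKₐ(HI) ≈ -10
cyclohexyl–O(H)CH₃⁺ loses R'OH: pKₐ(R'OH₂⁺) ≈ -2.4
cyclohexyl–OPO(OH)₂ loses H₂PO₄⁻: pKₐ(H₃PO₄) ≈ 2.1
cyclohexyl–OBz loses PhCOO⁻: pKₐ(C₆H₅COOH) ≈ 4.2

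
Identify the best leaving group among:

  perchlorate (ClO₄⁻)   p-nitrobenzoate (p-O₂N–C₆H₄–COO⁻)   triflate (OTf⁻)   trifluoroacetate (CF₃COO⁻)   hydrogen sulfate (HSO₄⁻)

triflate (OTf⁻): pKₐ(CF₃SO₃H (triflic acid)) ≈ -14
perchlorate (ClO₄⁻): pKₐ(HClO₄) ≈ -10
hydrogen sulfate (HSO₄⁻): pKₐ(H₂SO₄) ≈ -3
trifluoroacetate (CF₃COO⁻): pKₐ(CF₃COOH) ≈ 0.2
p-nitrobenzoate (p-O₂N–C₆H₄–COO⁻): pKₐ(p-nitrobenzoic acid) ≈ 3.4

triflate (OTf⁻)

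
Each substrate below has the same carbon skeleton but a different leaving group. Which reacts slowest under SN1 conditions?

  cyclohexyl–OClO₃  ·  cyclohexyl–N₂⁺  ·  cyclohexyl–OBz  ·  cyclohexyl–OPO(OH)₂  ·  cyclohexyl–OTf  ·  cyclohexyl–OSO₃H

cyclohexyl–OBz

Same R in every case — rank the leaving groups.
A good leaving group is a weak base: the lower the pKₐ of its conjugate acid, the more readily it departs.
cyclohexyl–N₂⁺ loses N₂: no meaningful conjugate acid; N₂ departs as an exceptionally stable neutral molecule
cyclohexyl–OTf loses OTf⁻: pKₐ(CF₃SO₃H (triflic acid)) ≈ -14
cyclohexyl–OClO₃ loses ClO₄⁻: pKₐ(HClO₄) ≈ -10
cyclohexyl–OSO₃H loses HSO₄⁻: pKₐ(H₂SO₄) ≈ -3
cyclohexyl–OPO(OH)₂ loses H₂PO₄⁻: pKₐ(H₃PO₄) ≈ 2.1
cyclohexyl–OBz loses PhCOO⁻: pKₐ(C₆H₅COOH) ≈ 4.2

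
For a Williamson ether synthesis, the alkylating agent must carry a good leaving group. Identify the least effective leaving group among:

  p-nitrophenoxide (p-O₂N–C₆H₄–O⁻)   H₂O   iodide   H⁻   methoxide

H⁻

Leaving-group ability tracks the stability of the departed species; conjugate-acid pKₐ is the usual yardstick (lower pKₐ → better LG).
iodide: pKₐ(HI) ≈ -10
H₂O: pKₐ(H₃O⁺) ≈ -1.7
p-nitrophenoxide (p-O₂N–C₆H₄–O⁻): pKₐ(p-nitrophenol) ≈ 7.2
methoxide: pKₐ(CH₃OH) ≈ 15.5
H⁻: pKₐ(H₂) ≈ 36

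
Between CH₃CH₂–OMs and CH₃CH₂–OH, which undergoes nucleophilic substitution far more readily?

CH₃CH₂–OMs

From CH₃CH₂–OH the departing group would be OH⁻ (pKₐ(H₂O) ≈ 15.7). Strong base; essentially never leaves without prior activation.
From CH₃CH₂–OMs the leaving group is OMs⁻ (pKₐ(CH₃SO₃H (MsOH)) ≈ -1.9). Resonance-delocalised alkanesulfonate.
(In practice CH₃CH₂–OMs is made from CH₃CH₂–OH by treatment with MsCl / Et₃N, converting the hydroxyl into a mesylate.)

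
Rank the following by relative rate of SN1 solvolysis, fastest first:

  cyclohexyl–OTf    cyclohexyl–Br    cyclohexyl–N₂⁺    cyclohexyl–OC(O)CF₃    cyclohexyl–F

Same R in every case — rank the leaving groups.
A good leaving group is a weak base: the lower the pKₐ of its conjugate acid, the more readily it departs.
cyclohexyl–N₂⁺ loses N₂: no meaningful conjugate acid; N₂ departs as an exceptionally stable neutral molecule
cyclohexyl–OTf loses OTf⁻: pKₐ(CF₃SO₃H (triflic acid)) ≈ -14
cyclohexyl–Br loses Br⁻: pKₐ(HBr) ≈ -9
cyclohexyl–OC(O)CF₃ loses CF₃COO⁻: pKₐ(CF₃COOH) ≈ 0.2
cyclohexyl–F loses F⁻: pKₐ(HF) ≈ 3.2

cyclohexyl–N₂⁺ > cyclohexyl–OTf > cyclohexyl–Br > cyclohexyl–OC(O)CF₃ > cyclohexyl–F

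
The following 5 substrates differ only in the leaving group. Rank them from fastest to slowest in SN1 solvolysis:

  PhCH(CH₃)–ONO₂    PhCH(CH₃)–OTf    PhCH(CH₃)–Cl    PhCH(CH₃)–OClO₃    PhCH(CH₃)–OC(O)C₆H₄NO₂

The skeletons are identical, so relative rate is governed entirely by leaving-group ability.
Rank by basicity of the departing species: weakest base leaves most easily.
PhCH(CH₃)–OTf loses OTf⁻: pKₐ(CF₃SO₃H (triflic acid)) ≈ -14
PhCH(CH₃)–OClO₃ loses ClO₄⁻: pKₐ(HClO₄) ≈ -10
PhCH(CH₃)–Cl loses Cl⁻: pKₐ(HCl) ≈ -7
PhCH(CH₃)–ONO₂ loses NO₃⁻: pKₐ(HNO₃) ≈ -1.3
PhCH(CH₃)–OC(O)C₆H₄NO₂ loses p-O₂N–C₆H₄–COO⁻: pKₐ(p-nitrobenzoic acid) ≈ 3.4

PhCH(CH₃)–OTf > PhCH(CH₃)–OClO₃ > PhCH(CH₃)–Cl > PhCH(CH₃)–ONO₂ > PhCH(CH₃)–OC(O)C₆H₄NO₂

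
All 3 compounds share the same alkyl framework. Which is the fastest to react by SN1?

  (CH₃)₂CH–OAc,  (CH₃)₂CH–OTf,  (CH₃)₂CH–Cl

With the same alkyl group throughout, only the leaving group differentiates the rates.
Leaving-group ability tracks the stability of the departed species; conjugate-acid pKₐ is the usual yardstick (lower pKₐ → better LG).
(CH₃)₂CH–OTf loses OTf⁻: pKₐ(CF₃SO₃H (triflic acid)) ≈ -14
(CH₃)₂CH–Cl loses Cl⁻: pKₐ(HCl) ≈ -7
(CH₃)₂CH–OAc loses AcO⁻: pKₐ(CH₃COOH) ≈ 4.8

(CH₃)₂CH–OTf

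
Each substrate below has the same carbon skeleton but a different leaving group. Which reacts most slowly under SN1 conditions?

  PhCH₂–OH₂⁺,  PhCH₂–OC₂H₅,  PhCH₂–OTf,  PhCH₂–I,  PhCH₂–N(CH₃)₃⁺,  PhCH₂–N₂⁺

Same R in every case — rank the leaving groups.
The more stable X⁻ (or X) is on its own — i.e. the weaker a base it is — the better a leaving group it makes.
PhCH₂–N₂⁺ loses N₂: no meaningful conjugate acid; N₂ departs as an exceptionally stable neutral molecule
PhCH₂–OTf loses OTf⁻: pKₐ(CF₃SO₃H (triflic acid)) ≈ -14
PhCH₂–I loses I⁻: pKₐ(HI) ≈ -10
PhCH₂–OH₂⁺ loses H₂O: pKₐ(H₃O⁺) ≈ -1.7
PhCH₂–N(CH₃)₃⁺ loses NR'₃: pKₐ(R'₃NH⁺) ≈ 10.7
PhCH₂–OC₂H₅ loses CH₃CH₂O⁻: pKₐ(CH₃CH₂OH) ≈ 16

PhCH₂–OC₂H₅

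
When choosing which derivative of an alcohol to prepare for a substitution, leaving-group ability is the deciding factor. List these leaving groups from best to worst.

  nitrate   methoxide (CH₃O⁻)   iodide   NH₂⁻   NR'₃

iodide > nitrate > NR'₃ > methoxide (CH₃O⁻) > NH₂⁻

iodide: pKₐ(HI) ≈ -10
nitrate: pKₐ(HNO₃) ≈ -1.3
NR'₃: pKₐ(R'₃NH⁺) ≈ 10.7
methoxide (CH₃O⁻): pKₐ(CH₃OH) ≈ 15.5
NH₂⁻: pKₐ(NH₃) ≈ 38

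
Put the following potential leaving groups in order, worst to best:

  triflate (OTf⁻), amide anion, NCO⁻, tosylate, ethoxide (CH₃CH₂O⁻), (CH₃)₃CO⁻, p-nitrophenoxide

amide anion < (CH₃)₃CO⁻ < ethoxide (CH₃CH₂O⁻) < p-nitrophenoxide < NCO⁻ < tosylate < triflate (OTf⁻)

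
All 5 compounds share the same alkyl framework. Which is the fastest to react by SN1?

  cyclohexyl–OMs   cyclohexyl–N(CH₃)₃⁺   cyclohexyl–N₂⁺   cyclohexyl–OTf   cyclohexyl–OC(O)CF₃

cyclohexyl–N₂⁺

Same R in every case — rank the leaving groups.
A good leaving group is a weak base: the lower the pKₐ of its conjugate acid, the more readily it departs.
cyclohexyl–N₂⁺ loses N₂: no meaningful conjugate acid; N₂ departs as an exceptionally stable neutral molecule
cyclohexyl–OTf loses OTf⁻: pKₐ(CF₃SO₃H (triflic acid)) ≈ -14
cyclohexyl–OMs loses OMs⁻: pKₐ(CH₃SO₃H (MsOH)) ≈ -1.9
cyclohexyl–OC(O)CF₃ loses CF₃COO⁻: pKₐ(CF₃COOH) ≈ 0.2
cyclohexyl–N(CH₃)₃⁺ loses NR'₃: pKₐ(R'₃NH⁺) ≈ 10.7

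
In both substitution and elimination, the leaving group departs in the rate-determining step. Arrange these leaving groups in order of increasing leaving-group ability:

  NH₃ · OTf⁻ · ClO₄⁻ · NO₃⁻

NH₃ < NO₃⁻ < ClO₄⁻ < OTf⁻

OTf⁻: pKₐ(CF₃SO₃H (triflic acid)) ≈ -14 — charge spread over three oxygens and a CF₃ group; the premier leaving group in synthesis
ClO₄⁻: pKₐ(HClO₄) ≈ -10
NO₃⁻: pKₐ(HNO₃) ≈ -1.3 — resonance-delocalised over three oxygens
NH₃: pKₐ(NH₄⁺) ≈ 9.2 — neutral but moderately basic; leaves from R–NH₃⁺
Listed from poorest to best leaving group as asked.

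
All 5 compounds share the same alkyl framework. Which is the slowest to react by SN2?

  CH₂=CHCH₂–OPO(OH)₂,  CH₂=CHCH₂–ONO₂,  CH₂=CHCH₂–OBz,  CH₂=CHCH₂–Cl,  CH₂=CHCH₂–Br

Same R in every case — rank the leaving groups.
Leaving-group ability tracks the stability of the departed species; conjugate-acid pKₐ is the usual yardstick (lower pKₐ → better LG).
CH₂=CHCH₂–Br loses Br⁻: pKₐ(HBr) ≈ -9
CH₂=CHCH₂–Cl loses Cl⁻: pKₐ(HCl) ≈ -7
CH₂=CHCH₂–ONO₂ loses NO₃⁻: pKₐ(HNO₃) ≈ -1.3
CH₂=CHCH₂–OPO(OH)₂ loses H₂PO₄⁻: pKₐ(H₃PO₄) ≈ 2.1
CH₂=CHCH₂–OBz loses PhCOO⁻: pKₐ(C₆H₅COOH) ≈ 4.2

CH₂=CHCH₂–OBz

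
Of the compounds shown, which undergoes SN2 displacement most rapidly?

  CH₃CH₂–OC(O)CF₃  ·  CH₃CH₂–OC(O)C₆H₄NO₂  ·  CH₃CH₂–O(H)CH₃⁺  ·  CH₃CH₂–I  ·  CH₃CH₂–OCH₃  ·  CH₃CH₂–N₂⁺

CH₃CH₂–N₂⁺

With the same alkyl group throughout, only the leaving group differentiates the rates.
The more stable X⁻ (or X) is on its own — i.e. the weaker a base it is — the better a leaving group it makes.
CH₃CH₂–N₂⁺ loses N₂: no meaningful conjugate acid; N₂ departs as an exceptionally stable neutral molecule
CH₃CH₂–I loses I⁻: pKₐ(HI) ≈ -10
CH₃CH₂–O(H)CH₃⁺ loses R'OH: pKₐ(R'OH₂⁺) ≈ -2.4
CH₃CH₂–OC(O)CF₃ loses CF₃COO⁻: pKₐ(CF₃COOH) ≈ 0.2
CH₃CH₂–OC(O)C₆H₄NO₂ loses p-O₂N–C₆H₄–COO⁻: pKₐ(p-nitrobenzoic acid) ≈ 3.4
CH₃CH₂–OCH₃ loses CH₃O⁻: pKₐ(CH₃OH) ≈ 15.5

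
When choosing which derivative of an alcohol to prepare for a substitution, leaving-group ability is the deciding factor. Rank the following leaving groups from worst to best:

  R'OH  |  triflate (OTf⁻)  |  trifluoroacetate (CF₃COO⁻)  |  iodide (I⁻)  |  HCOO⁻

HCOO⁻ < trifluoroacetate (CF₃COO⁻) < R'OH < iodide (I⁻) < triflate (OTf⁻)

triflate (OTf⁻): pKₐ(CF₃SO₃H (triflic acid)) ≈ -14 — charge spread over three oxygens and a CF₃ group; the premier leaving group in synthesis
iodide (I⁻): pKₐ(HI) ≈ -10 — large, highly polarisable; very weak base
R'OH: pKₐ(R'OH₂⁺) ≈ -2.4 — neutral; leaves from a protonated ether (an oxonium ion, R–O(H)R'⁺)
trifluoroacetate (CF₃COO⁻): pKₐ(CF₃COOH) ≈ 0.2
HCOO⁻: pKₐ(HCOOH) ≈ 3.8 — resonance-stabilised carboxylate
Reversing gives the worst-to-best order requested.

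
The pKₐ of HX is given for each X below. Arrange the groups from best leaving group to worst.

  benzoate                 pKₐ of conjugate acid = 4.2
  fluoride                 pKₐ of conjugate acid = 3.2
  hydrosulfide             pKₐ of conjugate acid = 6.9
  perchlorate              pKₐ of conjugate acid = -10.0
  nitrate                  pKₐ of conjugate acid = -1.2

Lower conjugate-acid pKₐ ⇒ weaker base ⇒ better leaving group.
Sorting by the given values: perchlorate (-10.0), nitrate (-1.2), fluoride (3.2), benzoate (4.2), hydrosulfide (6.9).

perchlorate > nitrate > fluoride > benzoate > hydrosulfide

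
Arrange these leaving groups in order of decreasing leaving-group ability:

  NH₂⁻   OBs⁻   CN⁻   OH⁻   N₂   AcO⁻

N₂ > OBs⁻ > AcO⁻ > CN⁻ > OH⁻ > NH₂⁻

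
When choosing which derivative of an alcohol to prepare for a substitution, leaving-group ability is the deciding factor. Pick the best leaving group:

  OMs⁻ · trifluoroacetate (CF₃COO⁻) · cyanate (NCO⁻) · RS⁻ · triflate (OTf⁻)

Leaving-group ability tracks the stability of the departed species; conjugate-acid pKₐ is the usual yardstick (lower pKₐ → better LG).
triflate (OTf⁻): pKₐ(CF₃SO₃H (triflic acid)) ≈ -14
OMs⁻: pKₐ(CH₃SO₃H (MsOH)) ≈ -1.9
trifluoroacetate (CF₃COO⁻): pKₐ(CF₃COOH) ≈ 0.2
cyanate (NCO⁻): pKₐ(HOCN) ≈ 3.5
RS⁻: pKₐ(RSH (a thiol)) ≈ 10.5

triflate (OTf⁻)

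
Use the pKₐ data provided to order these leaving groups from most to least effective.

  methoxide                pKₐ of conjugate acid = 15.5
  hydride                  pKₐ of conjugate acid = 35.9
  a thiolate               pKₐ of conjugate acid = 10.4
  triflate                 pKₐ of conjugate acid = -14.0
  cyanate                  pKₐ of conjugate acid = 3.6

triflate > cyanate > a thiolate > methoxide > hydride

Lower conjugate-acid pKₐ ⇒ weaker base ⇒ better leaving group.
Sorting by the given values: triflate (-14.0), cyanate (3.6), a thiolate (10.4), methoxide (15.5), hydride (35.9).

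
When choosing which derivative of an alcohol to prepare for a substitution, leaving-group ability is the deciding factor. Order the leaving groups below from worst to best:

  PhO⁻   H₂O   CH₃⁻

CH₃⁻ < PhO⁻ < H₂O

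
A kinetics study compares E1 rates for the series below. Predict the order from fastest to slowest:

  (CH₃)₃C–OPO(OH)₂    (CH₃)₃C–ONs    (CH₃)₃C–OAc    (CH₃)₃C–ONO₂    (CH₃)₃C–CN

With the same alkyl group throughout, only the leaving group differentiates the rates.
Rank by basicity of the departing species: weakest base leaves most easily.
(CH₃)₃C–ONs loses ONs⁻: pKₐ(p-O₂NC₆H₄SO₃H) ≈ -3.5
(CH₃)₃C–ONO₂ loses NO₃⁻: pKₐ(HNO₃) ≈ -1.3
(CH₃)₃C–OPO(OH)₂ loses H₂PO₄⁻: pKₐ(H₃PO₄) ≈ 2.1
(CH₃)₃C–OAc loses AcO⁻: pKₐ(CH₃COOH) ≈ 4.8
(CH₃)₃C–CN loses CN⁻: pKₐ(HCN) ≈ 9.2

(CH₃)₃C–ONs > (CH₃)₃C–ONO₂ > (CH₃)₃C–OPO(OH)₂ > (CH₃)₃C–OAc > (CH₃)₃C–CN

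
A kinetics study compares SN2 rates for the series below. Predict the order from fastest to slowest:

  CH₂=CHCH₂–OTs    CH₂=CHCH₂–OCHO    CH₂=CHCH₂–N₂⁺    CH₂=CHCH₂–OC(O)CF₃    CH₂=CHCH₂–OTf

Same R in every case — rank the leaving groups.
A good leaving group is a weak base: the lower the pKₐ of its conjugate acid, the more readily it departs.
CH₂=CHCH₂–N₂⁺ loses N₂: no meaningful conjugate acid; N₂ departs as an exceptionally stable neutral molecule
CH₂=CHCH₂–OTf loses OTf⁻: pKₐ(CF₃SO₃H (triflic acid)) ≈ -14
CH₂=CHCH₂–OTs loses OTs⁻: pKₐ(p-CH₃C₆H₄SO₃H (TsOH)) ≈ -2.8
CH₂=CHCH₂–OC(O)CF₃ loses CF₃COO⁻: pKₐ(CF₃COOH) ≈ 0.2
CH₂=CHCH₂–OCHO loses HCOO⁻: pKₐ(HCOOH) ≈ 3.8

CH₂=CHCH₂–N₂⁺ > CH₂=CHCH₂–OTf > CH₂=CHCH₂–OTs > CH₂=CHCH₂–OC(O)CF₃ > CH₂=CHCH₂–OCHO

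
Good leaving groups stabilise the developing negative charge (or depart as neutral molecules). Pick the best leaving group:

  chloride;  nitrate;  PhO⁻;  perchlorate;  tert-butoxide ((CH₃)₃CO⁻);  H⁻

perchlorate

perchlorate: pKₐ(HClO₄) ≈ -10
chloride: pKₐ(HCl) ≈ -7
nitrate: pKₐ(HNO₃) ≈ -1.3
PhO⁻: pKₐ(C₆H₅OH (phenol)) ≈ 10
tert-butoxide ((CH₃)₃CO⁻): pKₐ(t-BuOH) ≈ 18
H⁻: pKₐ(H₂) ≈ 36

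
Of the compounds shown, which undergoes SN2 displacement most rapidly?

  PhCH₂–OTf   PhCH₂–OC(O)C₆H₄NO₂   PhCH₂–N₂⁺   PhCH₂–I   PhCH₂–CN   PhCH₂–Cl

PhCH₂–N₂⁺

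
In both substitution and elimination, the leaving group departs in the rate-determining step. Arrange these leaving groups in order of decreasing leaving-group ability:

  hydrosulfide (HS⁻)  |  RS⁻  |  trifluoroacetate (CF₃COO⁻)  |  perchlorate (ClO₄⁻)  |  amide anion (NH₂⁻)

perchlorate (ClO₄⁻) > trifluoroacetate (CF₃COO⁻) > hydrosulfide (HS⁻) > RS⁻ > amide anion (NH₂⁻)

A good leaving group is a weak base: the lower the pKₐ of its conjugate acid, the more readily it departs.
perchlorate (ClO₄⁻): pKₐ(HClO₄) ≈ -10
trifluoroacetate (CF₃COO⁻): pKₐ(CF₃COOH) ≈ 0.2
hydrosulfide (HS⁻): pKₐ(H₂S) ≈ 7
RS⁻: pKₐ(RSH (a thiol)) ≈ 10.5
amide anion (NH₂⁻): pKₐ(NH₃) ≈ 38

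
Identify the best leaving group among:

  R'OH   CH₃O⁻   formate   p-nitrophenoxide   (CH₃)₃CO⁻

R'OH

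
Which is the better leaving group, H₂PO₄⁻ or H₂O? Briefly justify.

H₂O is the better leaving group.
pKₐ(H₃O⁺) ≈ -1.7 versus pKₐ(H₃PO₄) ≈ 2.1: H₂O is the much weaker base.
Neutral; leaves from a protonated alcohol (R–OH₂⁺).

H₂O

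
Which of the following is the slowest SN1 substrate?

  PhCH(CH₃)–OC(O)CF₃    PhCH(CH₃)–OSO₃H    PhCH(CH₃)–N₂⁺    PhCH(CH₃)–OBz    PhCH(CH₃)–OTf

The skeletons are identical, so relative rate is governed entirely by leaving-group ability.
Leaving-group ability tracks the stability of the departed species; conjugate-acid pKₐ is the usual yardstick (lower pKₐ → better LG).
PhCH(CH₃)–N₂⁺ loses N₂: no meaningful conjugate acid; N₂ departs as an exceptionally stable neutral molecule
PhCH(CH₃)–OTf loses OTf⁻: pKₐ(CF₃SO₃H (triflic acid)) ≈ -14
PhCH(CH₃)–OSO₃H loses HSO₄⁻: pKₐ(H₂SO₄) ≈ -3
PhCH(CH₃)–OC(O)CF₃ loses CF₃COO⁻: pKₐ(CF₃COOH) ≈ 0.2
PhCH(CH₃)–OBz loses PhCOO⁻: pKₐ(C₆H₅COOH) ≈ 4.2

PhCH(CH₃)–OBz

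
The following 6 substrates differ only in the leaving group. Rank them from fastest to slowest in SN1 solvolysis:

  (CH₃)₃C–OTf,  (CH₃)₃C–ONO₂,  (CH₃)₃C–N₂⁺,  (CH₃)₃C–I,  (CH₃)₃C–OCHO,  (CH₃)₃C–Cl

(CH₃)₃C–N₂⁺ > (CH₃)₃C–OTf > (CH₃)₃C–I > (CH₃)₃C–Cl > (CH₃)₃C–ONO₂ > (CH₃)₃C–OCHO

Same R in every case — rank the leaving groups.
A good leaving group is a weak base: the lower the pKₐ of its conjugate acid, the more readily it departs.
(CH₃)₃C–N₂⁺ loses N₂: no meaningful conjugate acid; N₂ departs as an exceptionally stable neutral molecule
(CH₃)₃C–OTf loses OTf⁻: pKₐ(CF₃SO₃H (triflic acid)) ≈ -14
(CH₃)₃C–I loses I⁻: pKₐ(HI) ≈ -10
(CH₃)₃C–Cl loses Cl⁻: pKₐ(HCl) ≈ -7
(CH₃)₃C–ONO₂ loses NO₃⁻: pKₐ(HNO₃) ≈ -1.3
(CH₃)₃C–OCHO loses HCOO⁻: pKₐ(HCOOH) ≈ 3.8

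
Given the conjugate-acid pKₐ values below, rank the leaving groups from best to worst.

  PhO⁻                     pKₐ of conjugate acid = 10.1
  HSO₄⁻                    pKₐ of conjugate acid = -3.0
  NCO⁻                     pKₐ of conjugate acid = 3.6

HSO₄⁻ > NCO⁻ > PhO⁻

Lower conjugate-acid pKₐ ⇒ weaker base ⇒ better leaving group.
Sorting by the given values: HSO₄⁻ (-3.0), NCO⁻ (3.6), PhO⁻ (10.1).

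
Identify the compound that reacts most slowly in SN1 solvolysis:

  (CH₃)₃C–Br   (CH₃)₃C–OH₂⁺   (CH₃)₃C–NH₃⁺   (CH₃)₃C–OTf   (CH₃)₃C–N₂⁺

(CH₃)₃C–NH₃⁺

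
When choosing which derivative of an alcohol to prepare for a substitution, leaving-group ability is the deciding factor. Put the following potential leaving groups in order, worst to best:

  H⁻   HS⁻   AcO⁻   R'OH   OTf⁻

H⁻ < HS⁻ < AcO⁻ < R'OH < OTf⁻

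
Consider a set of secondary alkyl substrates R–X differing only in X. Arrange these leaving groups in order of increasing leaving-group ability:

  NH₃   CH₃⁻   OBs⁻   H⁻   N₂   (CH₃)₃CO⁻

A good leaving group is a weak base: the lower the pKₐ of its conjugate acid, the more readily it departs.
N₂: no meaningful conjugate acid; N₂ departs as an exceptionally stable neutral molecule
OBs⁻: pKₐ(p-BrC₆H₄SO₃H) ≈ -2.8
NH₃: pKₐ(NH₄⁺) ≈ 9.2
(CH₃)₃CO⁻: pKₐ(t-BuOH) ≈ 18
H⁻: pKₐ(H₂) ≈ 36
CH₃⁻: pKₐ(CH₄) ≈ 48
Reversing gives the worst-to-best order requested.

CH₃⁻ < H⁻ < (CH₃)₃CO⁻ < NH₃ < OBs⁻ < N₂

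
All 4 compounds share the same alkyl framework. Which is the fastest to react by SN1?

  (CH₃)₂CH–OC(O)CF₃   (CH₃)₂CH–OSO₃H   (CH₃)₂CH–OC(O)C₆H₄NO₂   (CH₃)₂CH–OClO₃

(CH₃)₂CH–OClO₃

The skeletons are identical, so relative rate is governed entirely by leaving-group ability.
A good leaving group is a weak base: the lower the pKₐ of its conjugate acid, the more readily it departs.
(CH₃)₂CH–OClO₃ loses ClO₄⁻: pKₐ(HClO₄) ≈ -10
(CH₃)₂CH–OSO₃H loses HSO₄⁻: pKₐ(H₂SO₄) ≈ -3
(CH₃)₂CH–OC(O)CF₃ loses CF₃COO⁻: pKₐ(CF₃COOH) ≈ 0.2
(CH₃)₂CH–OC(O)C₆H₄NO₂ loses p-O₂N–C₆H₄–COO⁻: pKₐ(p-nitrobenzoic acid) ≈ 3.4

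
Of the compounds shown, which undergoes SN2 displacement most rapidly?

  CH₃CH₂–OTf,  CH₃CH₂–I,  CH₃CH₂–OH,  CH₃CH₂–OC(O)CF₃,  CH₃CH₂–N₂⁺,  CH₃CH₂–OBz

CH₃CH₂–N₂⁺

Same R in every case — rank the leaving groups.
Rank by basicity of the departing species: weakest base leaves most easily.
CH₃CH₂–N₂⁺ loses N₂: no meaningful conjugate acid; N₂ departs as an exceptionally stable neutral molecule
CH₃CH₂–OTf loses OTf⁻: pKₐ(CF₃SO₃H (triflic acid)) ≈ -14
CH₃CH₂–I loses I⁻: pKₐ(HI) ≈ -10
CH₃CH₂–OC(O)CF₃ loses CF₃COO⁻: pKₐ(CF₃COOH) ≈ 0.2
CH₃CH₂–OBz loses PhCOO⁻: pKₐ(C₆H₅COOH) ≈ 4.2
CH₃CH₂–OH loses OH⁻: pKₐ(H₂O) ≈ 15.7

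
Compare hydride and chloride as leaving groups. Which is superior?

chloride

chloride is the better leaving group.
pKₐ(HCl) ≈ -7 versus pKₐ(H₂) ≈ 36: chloride is the much weaker base.
Moderately weak base.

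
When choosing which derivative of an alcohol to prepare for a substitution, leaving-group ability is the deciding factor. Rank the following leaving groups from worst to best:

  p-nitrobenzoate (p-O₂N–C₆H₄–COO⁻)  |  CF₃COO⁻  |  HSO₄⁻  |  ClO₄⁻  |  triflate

p-nitrobenzoate (p-O₂N–C₆H₄–COO⁻) < CF₃COO⁻ < HSO₄⁻ < ClO₄⁻ < triflate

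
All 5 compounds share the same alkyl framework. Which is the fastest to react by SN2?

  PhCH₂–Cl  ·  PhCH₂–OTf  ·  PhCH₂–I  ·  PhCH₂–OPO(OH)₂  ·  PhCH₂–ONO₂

PhCH₂–OTf

Same R in every case — rank the leaving groups.
Leaving-group ability tracks the stability of the departed species; conjugate-acid pKₐ is the usual yardstick (lower pKₐ → better LG).
PhCH₂–OTf loses OTf⁻: pKₐ(CF₃SO₃H (triflic acid)) ≈ -14
PhCH₂–I loses I⁻: pKₐ(HI) ≈ -10
PhCH₂–Cl loses Cl⁻: pKₐ(HCl) ≈ -7
PhCH₂–ONO₂ loses NO₃⁻: pKₐ(HNO₃) ≈ -1.3
PhCH₂–OPO(OH)₂ loses H₂PO₄⁻: pKₐ(H₃PO₄) ≈ 2.1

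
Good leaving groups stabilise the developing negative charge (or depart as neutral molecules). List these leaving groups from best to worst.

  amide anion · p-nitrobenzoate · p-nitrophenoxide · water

water > p-nitrobenzoate > p-nitrophenoxide > amide anion

The more stable X⁻ (or X) is on its own — i.e. the weaker a base it is — the better a leaving group it makes.
water: pKₐ(H₃O⁺) ≈ -1.7
p-nitrobenzoate: pKₐ(p-nitrobenzoic acid) ≈ 3.4
p-nitrophenoxide: pKₐ(p-nitrophenol) ≈ 7.2
amide anion: pKₐ(NH₃) ≈ 38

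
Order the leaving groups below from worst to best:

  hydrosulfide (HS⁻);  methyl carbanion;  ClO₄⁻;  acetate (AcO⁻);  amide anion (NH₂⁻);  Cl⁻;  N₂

Leaving-group ability tracks the stability of the departed species; conjugate-acid pKₐ is the usual yardstick (lower pKₐ → better LG).
N₂: no meaningful conjugate acid; N₂ departs as an exceptionally stable neutral molecule
ClO₄⁻: pKₐ(HClO₄) ≈ -10
Cl⁻: pKₐ(HCl) ≈ -7 — moderately weak base
acetate (AcO⁻): pKₐ(CH₃COOH) ≈ 4.8 — resonance-stabilised but still a weak base
hydrosulfide (HS⁻): pKₐ(H₂S) ≈ 7
amide anion (NH₂⁻): pKₐ(NH₃) ≈ 38 — extremely strong base; never a leaving group
methyl carbanion: pKₐ(CH₄) ≈ 48
Listed from poorest to best leaving group as asked.

methyl carbanion < amide anion (NH₂⁻) < hydrosulfide (HS⁻) < acetate (AcO⁻) < Cl⁻ < ClO₄⁻ < N₂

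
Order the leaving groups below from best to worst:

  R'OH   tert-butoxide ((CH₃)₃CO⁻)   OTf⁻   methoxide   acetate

OTf⁻ > R'OH > acetate > methoxide > tert-butoxide ((CH₃)₃CO⁻)

OTf⁻: pKₐ(CF₃SO₃H (triflic acid)) ≈ -14 — charge spread over three oxygens and a CF₃ group; the premier leaving group in synthesis
R'OH: pKₐ(R'OH₂⁺) ≈ -2.4 — neutral; leaves from a protonated ether (an oxonium ion, R–O(H)R'⁺)
acetate: pKₐ(CH₃COOH) ≈ 4.8
methoxide: pKₐ(CH₃OH) ≈ 15.5 — strong base; alkoxides do not leave unassisted
tert-butoxide ((CH₃)₃CO⁻): pKₐ(t-BuOH) ≈ 18 — bulky, strongly basic alkoxide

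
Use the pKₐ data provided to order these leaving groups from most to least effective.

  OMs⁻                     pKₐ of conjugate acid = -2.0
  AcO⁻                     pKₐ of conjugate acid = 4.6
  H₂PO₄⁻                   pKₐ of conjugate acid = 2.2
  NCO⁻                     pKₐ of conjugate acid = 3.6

Lower conjugate-acid pKₐ ⇒ weaker base ⇒ better leaving group.
Sorting by the given values: OMs⁻ (-2.0), H₂PO₄⁻ (2.2), NCO⁻ (3.6), AcO⁻ (4.6).

OMs⁻ > H₂PO₄⁻ > NCO⁻ > AcO⁻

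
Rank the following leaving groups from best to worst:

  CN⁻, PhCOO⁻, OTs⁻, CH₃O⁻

A good leaving group is a weak base: the lower the pKₐ of its conjugate acid, the more readily it departs.
OTs⁻: pKₐ(p-CH₃C₆H₄SO₃H (TsOH)) ≈ -2.8
PhCOO⁻: pKₐ(C₆H₅COOH) ≈ 4.2
CN⁻: pKₐ(HCN) ≈ 9.2
CH₃O⁻: pKₐ(CH₃OH) ≈ 15.5

OTs⁻ > PhCOO⁻ > CN⁻ > CH₃O⁻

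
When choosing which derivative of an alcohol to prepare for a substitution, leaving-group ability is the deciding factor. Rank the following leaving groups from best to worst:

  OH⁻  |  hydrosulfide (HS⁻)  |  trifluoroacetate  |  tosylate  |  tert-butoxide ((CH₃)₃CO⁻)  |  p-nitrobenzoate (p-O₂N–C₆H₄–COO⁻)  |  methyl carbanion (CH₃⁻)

tosylate > trifluoroacetate > p-nitrobenzoate (p-O₂N–C₆H₄–COO⁻) > hydrosulfide (HS⁻) > OH⁻ > tert-butoxide ((CH₃)₃CO⁻) > methyl carbanion (CH₃⁻)

A good leaving group is a weak base: the lower the pKₐ of its conjugate acid, the more readily it departs.
tosylate: pKₐ(p-CH₃C₆H₄SO₃H (TsOH)) ≈ -2.8
trifluoroacetate: pKₐ(CF₃COOH) ≈ 0.2 — strongly electron-withdrawing CF₃ stabilises the carboxylate
p-nitrobenzoate (p-O₂N–C₆H₄–COO⁻): pKₐ(p-nitrobenzoic acid) ≈ 3.4 — electron-withdrawing nitro group stabilises the carboxylate
hydrosulfide (HS⁻): pKₐ(H₂S) ≈ 7
OH⁻: pKₐ(H₂O) ≈ 15.7 — strong base; essentially never leaves without prior activation
tert-butoxide ((CH₃)₃CO⁻): pKₐ(t-BuOH) ≈ 18 — bulky, strongly basic alkoxide
methyl carbanion (CH₃⁻): pKₐ(CH₄) ≈ 48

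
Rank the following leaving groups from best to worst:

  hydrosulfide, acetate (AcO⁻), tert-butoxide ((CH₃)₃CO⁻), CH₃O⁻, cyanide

acetate (AcO⁻) > hydrosulfide > cyanide > CH₃O⁻ > tert-butoxide ((CH₃)₃CO⁻)

A good leaving group is a weak base: the lower the pKₐ of its conjugate acid, the more readily it departs.
acetate (AcO⁻): pKₐ(CH₃COOH) ≈ 4.8 — resonance-stabilised but still a weak base
hydrosulfide: pKₐ(H₂S) ≈ 7 — larger and more polarisable than the oxygen analogue
cyanide: pKₐ(HCN) ≈ 9.2 — sp carbon stabilises the charge somewhat, but still a poor LG
CH₃O⁻: pKₐ(CH₃OH) ≈ 15.5 — strong base; alkoxides do not leave unassisted
tert-butoxide ((CH₃)₃CO⁻): pKₐ(t-BuOH) ≈ 18 — bulky, strongly basic alkoxide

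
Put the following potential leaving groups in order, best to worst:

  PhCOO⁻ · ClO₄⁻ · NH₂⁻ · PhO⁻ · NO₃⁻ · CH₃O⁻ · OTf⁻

Leaving-group ability tracks the stability of the departed species; conjugate-acid pKₐ is the usual yardstick (lower pKₐ → better LG).
OTf⁻: pKₐ(CF₃SO₃H (triflic acid)) ≈ -14
ClO₄⁻: pKₐ(HClO₄) ≈ -10 — extremely weak base; rarely used for safety reasons
NO₃⁻: pKₐ(HNO₃) ≈ -1.3 — resonance-delocalised over three oxygens
PhCOO⁻: pKₐ(C₆H₅COOH) ≈ 4.2
PhO⁻: pKₐ(C₆H₅OH (phenol)) ≈ 10 — resonance into the ring helps, but still a poor LG
CH₃O⁻: pKₐ(CH₃OH) ≈ 15.5 — strong base; alkoxides do not leave unassisted
NH₂⁻: pKₐ(NH₃) ≈ 38 — extremely strong base; never a leaving group

OTf⁻ > ClO₄⁻ > NO₃⁻ > PhCOO⁻ > PhO⁻ > CH₃O⁻ > NH₂⁻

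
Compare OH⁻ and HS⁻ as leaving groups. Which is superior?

HS⁻ is the better leaving group.
pKₐ(H₂S) ≈ 7 versus pKₐ(H₂O) ≈ 15.7: HS⁻ is the much weaker base.
Larger and more polarisable than the oxygen analogue.

HS⁻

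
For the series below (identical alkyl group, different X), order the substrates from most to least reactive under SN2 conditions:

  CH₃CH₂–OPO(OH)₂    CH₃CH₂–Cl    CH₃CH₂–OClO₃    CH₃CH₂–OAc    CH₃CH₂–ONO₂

CH₃CH₂–OClO₃ > CH₃CH₂–Cl > CH₃CH₂–ONO₂ > CH₃CH₂–OPO(OH)₂ > CH₃CH₂–OAc

Identical carbon frameworks mean the comparison reduces to leaving-group quality.
A good leaving group is a weak base: the lower the pKₐ of its conjugate acid, the more readily it departs.
CH₃CH₂–OClO₃ loses ClO₄⁻: pKₐ(HClO₄) ≈ -10
CH₃CH₂–Cl loses Cl⁻: pKₐ(HCl) ≈ -7
CH₃CH₂–ONO₂ loses NO₃⁻: pKₐ(HNO₃) ≈ -1.3
CH₃CH₂–OPO(OH)₂ loses H₂PO₄⁻: pKₐ(H₃PO₄) ≈ 2.1
CH₃CH₂–OAc loses AcO⁻: pKₐ(CH₃COOH) ≈ 4.8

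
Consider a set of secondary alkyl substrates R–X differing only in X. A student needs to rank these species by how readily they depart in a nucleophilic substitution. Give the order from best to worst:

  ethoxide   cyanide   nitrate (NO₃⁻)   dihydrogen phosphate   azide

Rank by basicity of the departing species: weakest base leaves most easily.
nitrate (NO₃⁻): pKₐ(HNO₃) ≈ -1.3 — resonance-delocalised over three oxygens
dihydrogen phosphate: pKₐ(H₃PO₄) ≈ 2.1 — moderate base; biological leaving group after further activation
azide: pKₐ(HN₃) ≈ 4.7
cyanide: pKₐ(HCN) ≈ 9.2 — sp carbon stabilises the charge somewhat, but still a poor LG
ethoxide: pKₐ(CH₃CH₂OH) ≈ 16 — strong base; alkoxides do not leave unassisted

nitrate (NO₃⁻) > dihydrogen phosphate > azide > cyanide > ethoxide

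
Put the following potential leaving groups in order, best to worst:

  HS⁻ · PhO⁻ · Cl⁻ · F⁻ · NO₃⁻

Cl⁻ > NO₃⁻ > F⁻ > HS⁻ > PhO⁻

Rank by basicity of the departing species: weakest base leaves most easily.
Cl⁻: pKₐ(HCl) ≈ -7 — moderately weak base
NO₃⁻: pKₐ(HNO₃) ≈ -1.3
F⁻: pKₐ(HF) ≈ 3.2
HS⁻: pKₐ(H₂S) ≈ 7
PhO⁻: pKₐ(C₆H₅OH (phenol)) ≈ 10 — resonance into the ring helps, but still a poor LG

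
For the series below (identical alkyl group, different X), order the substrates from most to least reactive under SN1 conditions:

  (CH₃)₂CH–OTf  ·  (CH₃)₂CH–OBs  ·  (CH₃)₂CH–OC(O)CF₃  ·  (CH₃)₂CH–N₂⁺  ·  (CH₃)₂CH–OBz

(CH₃)₂CH–N₂⁺ > (CH₃)₂CH–OTf > (CH₃)₂CH–OBs > (CH₃)₂CH–OC(O)CF₃ > (CH₃)₂CH–OBz

With the same alkyl group throughout, only the leaving group differentiates the rates.
Leaving-group ability tracks the stability of the departed species; conjugate-acid pKₐ is the usual yardstick (lower pKₐ → better LG).
(CH₃)₂CH–N₂⁺ loses N₂: no meaningful conjugate acid; N₂ departs as an exceptionally stable neutral molecule
(CH₃)₂CH–OTf loses OTf⁻: pKₐ(CF₃SO₃H (triflic acid)) ≈ -14
(CH₃)₂CH–OBs loses OBs⁻: pKₐ(p-BrC₆H₄SO₃H) ≈ -2.8
(CH₃)₂CH–OC(O)CF₃ loses CF₃COO⁻: pKₐ(CF₃COOH) ≈ 0.2
(CH₃)₂CH–OBz loses PhCOO⁻: pKₐ(C₆H₅COOH) ≈ 4.2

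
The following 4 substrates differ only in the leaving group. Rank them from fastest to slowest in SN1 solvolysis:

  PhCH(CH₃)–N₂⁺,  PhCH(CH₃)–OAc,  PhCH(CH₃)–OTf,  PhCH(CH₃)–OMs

PhCH(CH₃)–N₂⁺ > PhCH(CH₃)–OTf > PhCH(CH₃)–OMs > PhCH(CH₃)–OAc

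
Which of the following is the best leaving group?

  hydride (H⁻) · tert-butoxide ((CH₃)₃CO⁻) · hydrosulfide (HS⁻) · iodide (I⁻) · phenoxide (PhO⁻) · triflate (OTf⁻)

triflate (OTf⁻): pKₐ(CF₃SO₃H (triflic acid)) ≈ -14
iodide (I⁻): pKₐ(HI) ≈ -10
hydrosulfide (HS⁻): pKₐ(H₂S) ≈ 7
phenoxide (PhO⁻): pKₐ(C₆H₅OH (phenol)) ≈ 10
tert-butoxide ((CH₃)₃CO⁻): pKₐ(t-BuOH) ≈ 18
hydride (H⁻): pKₐ(H₂) ≈ 36

triflate (OTf⁻)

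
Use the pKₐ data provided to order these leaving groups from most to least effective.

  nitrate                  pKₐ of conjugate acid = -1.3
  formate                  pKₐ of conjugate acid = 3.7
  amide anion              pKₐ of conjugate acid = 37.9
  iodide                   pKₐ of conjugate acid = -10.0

Lower conjugate-acid pKₐ ⇒ weaker base ⇒ better leaving group.
Sorting by the given values: iodide (-10.0), nitrate (-1.3), formate (3.7), amide anion (37.9).

iodide > nitrate > formate > amide anion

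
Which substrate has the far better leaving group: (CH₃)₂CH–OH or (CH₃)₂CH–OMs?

(CH₃)₂CH–OMs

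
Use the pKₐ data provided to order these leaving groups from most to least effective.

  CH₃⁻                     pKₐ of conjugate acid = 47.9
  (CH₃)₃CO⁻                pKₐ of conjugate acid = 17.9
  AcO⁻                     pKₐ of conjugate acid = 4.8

Lower conjugate-acid pKₐ ⇒ weaker base ⇒ better leaving group.
Sorting by the given values: AcO⁻ (4.8), (CH₃)₃CO⁻ (17.9), CH₃⁻ (47.9).

AcO⁻ > (CH₃)₃CO⁻ > CH₃⁻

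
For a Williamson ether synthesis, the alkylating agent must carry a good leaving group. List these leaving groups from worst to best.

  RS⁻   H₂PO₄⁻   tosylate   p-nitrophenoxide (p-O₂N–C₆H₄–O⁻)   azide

tosylate: pKₐ(p-CH₃C₆H₄SO₃H (TsOH)) ≈ -2.8 — resonance-delocalised arenesulfonate
H₂PO₄⁻: pKₐ(H₃PO₄) ≈ 2.1 — moderate base; biological leaving group after further activation
azide: pKₐ(HN₃) ≈ 4.7 — linear, resonance-stabilised
p-nitrophenoxide (p-O₂N–C₆H₄–O⁻): pKₐ(p-nitrophenol) ≈ 7.2
RS⁻: pKₐ(RSH (a thiol)) ≈ 10.5 — moderately basic; rarely leaves without activation
Listed from poorest to best leaving group as asked.

RS⁻ < p-nitrophenoxide (p-O₂N–C₆H₄–O⁻) < azide < H₂PO₄⁻ < tosylate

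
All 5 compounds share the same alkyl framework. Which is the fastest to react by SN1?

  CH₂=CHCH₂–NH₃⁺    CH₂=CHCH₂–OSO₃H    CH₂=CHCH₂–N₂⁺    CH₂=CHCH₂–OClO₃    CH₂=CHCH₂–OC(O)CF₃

The skeletons are identical, so relative rate is governed entirely by leaving-group ability.
A good leaving group is a weak base: the lower the pKₐ of its conjugate acid, the more readily it departs.
CH₂=CHCH₂–N₂⁺ loses N₂: no meaningful conjugate acid; N₂ departs as an exceptionally stable neutral molecule
CH₂=CHCH₂–OClO₃ loses ClO₄⁻: pKₐ(HClO₄) ≈ -10
CH₂=CHCH₂–OSO₃H loses HSO₄⁻: pKₐ(H₂SO₄) ≈ -3
CH₂=CHCH₂–OC(O)CF₃ loses CF₃COO⁻: pKₐ(CF₃COOH) ≈ 0.2
CH₂=CHCH₂–NH₃⁺ loses NH₃: pKₐ(NH₄⁺) ≈ 9.2

CH₂=CHCH₂–N₂⁺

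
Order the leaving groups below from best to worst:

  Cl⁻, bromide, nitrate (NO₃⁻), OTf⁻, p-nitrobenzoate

The more stable X⁻ (or X) is on its own — i.e. the weaker a base it is — the better a leaving group it makes.
OTf⁻: pKₐ(CF₃SO₃H (triflic acid)) ≈ -14
bromide: pKₐ(HBr) ≈ -9
Cl⁻: pKₐ(HCl) ≈ -7 — moderately weak base
nitrate (NO₃⁻): pKₐ(HNO₃) ≈ -1.3 — resonance-delocalised over three oxygens
p-nitrobenzoate: pKₐ(p-nitrobenzoic acid) ≈ 3.4 — electron-withdrawing nitro group stabilises the carboxylate

OTf⁻ > bromide > Cl⁻ > nitrate (NO₃⁻) > p-nitrobenzoate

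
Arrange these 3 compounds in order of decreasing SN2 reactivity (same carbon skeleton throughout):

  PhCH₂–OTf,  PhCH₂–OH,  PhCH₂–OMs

With the same alkyl group throughout, only the leaving group differentiates the rates.
A good leaving group is a weak base: the lower the pKₐ of its conjugate acid, the more readily it departs.
PhCH₂–OTf loses OTf⁻: pKₐ(CF₃SO₃H (triflic acid)) ≈ -14
PhCH₂–OMs loses OMs⁻: pKₐ(CH₃SO₃H (MsOH)) ≈ -1.9
PhCH₂–OH loses OH⁻: pKₐ(H₂O) ≈ 15.7

PhCH₂–OTf > PhCH₂–OMs > PhCH₂–OH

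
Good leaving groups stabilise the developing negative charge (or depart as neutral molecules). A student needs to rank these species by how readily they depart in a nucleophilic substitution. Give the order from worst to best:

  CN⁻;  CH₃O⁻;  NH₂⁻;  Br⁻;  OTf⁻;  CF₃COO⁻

OTf⁻: pKₐ(CF₃SO₃H (triflic acid)) ≈ -14 — charge spread over three oxygens and a CF₃ group; the premier leaving group in synthesis
Br⁻: pKₐ(HBr) ≈ -9
CF₃COO⁻: pKₐ(CF₃COOH) ≈ 0.2
CN⁻: pKₐ(HCN) ≈ 9.2
CH₃O⁻: pKₐ(CH₃OH) ≈ 15.5
NH₂⁻: pKₐ(NH₃) ≈ 38 — extremely strong base; never a leaving group
Reversing gives the worst-to-best order requested.

NH₂⁻ < CH₃O⁻ < CN⁻ < CF₃COO⁻ < Br⁻ < OTf⁻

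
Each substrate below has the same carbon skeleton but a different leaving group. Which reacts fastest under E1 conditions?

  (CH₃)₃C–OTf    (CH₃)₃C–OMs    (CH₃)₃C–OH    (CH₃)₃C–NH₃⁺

Identical carbon frameworks mean the comparison reduces to leaving-group quality.
The more stable X⁻ (or X) is on its own — i.e. the weaker a base it is — the better a leaving group it makes.
(CH₃)₃C–OTf loses OTf⁻: pKₐ(CF₃SO₃H (triflic acid)) ≈ -14
(CH₃)₃C–OMs loses OMs⁻: pKₐ(CH₃SO₃H (MsOH)) ≈ -1.9
(CH₃)₃C–NH₃⁺ loses NH₃: pKₐ(NH₄⁺) ≈ 9.2
(CH₃)₃C–OH loses OH⁻: pKₐ(H₂O) ≈ 15.7

(CH₃)₃C–OTf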